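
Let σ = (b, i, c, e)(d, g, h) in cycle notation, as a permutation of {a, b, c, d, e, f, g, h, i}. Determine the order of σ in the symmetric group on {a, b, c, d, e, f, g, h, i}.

The cycle type of σ is (4, 3, 1, 1).
Since disjoint cycles commute, ord(σ) = lcm(4, 3) = 12.

12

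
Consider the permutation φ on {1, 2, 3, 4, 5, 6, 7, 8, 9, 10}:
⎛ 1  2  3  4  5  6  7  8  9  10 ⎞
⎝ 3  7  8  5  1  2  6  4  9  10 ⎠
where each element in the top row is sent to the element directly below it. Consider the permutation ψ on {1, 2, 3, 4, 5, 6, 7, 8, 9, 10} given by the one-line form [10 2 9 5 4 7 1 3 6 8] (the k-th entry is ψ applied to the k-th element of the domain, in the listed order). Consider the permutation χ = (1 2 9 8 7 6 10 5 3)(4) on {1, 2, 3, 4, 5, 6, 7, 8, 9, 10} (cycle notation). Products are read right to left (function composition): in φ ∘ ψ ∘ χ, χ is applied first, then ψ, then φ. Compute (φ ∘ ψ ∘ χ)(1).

(φ ∘ ψ ∘ χ)(1) = φ(ψ(χ(1))). χ(1) = 2, then ψ(2) = 2, then φ(2) = 7, so the result is 7.

7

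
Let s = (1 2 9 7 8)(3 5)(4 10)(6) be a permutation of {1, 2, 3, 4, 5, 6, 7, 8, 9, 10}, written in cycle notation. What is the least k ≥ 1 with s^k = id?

The cycle type of s is (5, 2, 2, 1).
The order is lcm(5, 2, 2) = 10.

10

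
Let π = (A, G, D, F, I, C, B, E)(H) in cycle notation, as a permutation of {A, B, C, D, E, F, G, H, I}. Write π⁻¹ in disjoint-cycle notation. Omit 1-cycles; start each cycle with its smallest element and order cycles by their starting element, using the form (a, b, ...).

Inverting a permutation written in cycle notation just reverses the order within every cycle.
Reversing each cycle of π and rotating so the smallest element leads gives (A, E, B, C, I, F, D, G).

(A, E, B, C, I, F, D, G)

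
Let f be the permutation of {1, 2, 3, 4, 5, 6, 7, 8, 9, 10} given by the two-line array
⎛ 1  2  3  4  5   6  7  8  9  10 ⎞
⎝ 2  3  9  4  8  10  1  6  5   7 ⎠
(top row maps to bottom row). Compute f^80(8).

5

Tracing 8 → 6 → … returns to 8 after 9 steps, so 8 lies in a 9-cycle (1 2 3 9 5 8 6 10 7).
On a 9-cycle, f^9 is the identity, so f^80 = f^8 there (80 ≡ 8 mod 9).
Advancing 8 steps from 8: 8 → 6 → 10 → 7 → 1 → 2 → 3 → 9 → 5.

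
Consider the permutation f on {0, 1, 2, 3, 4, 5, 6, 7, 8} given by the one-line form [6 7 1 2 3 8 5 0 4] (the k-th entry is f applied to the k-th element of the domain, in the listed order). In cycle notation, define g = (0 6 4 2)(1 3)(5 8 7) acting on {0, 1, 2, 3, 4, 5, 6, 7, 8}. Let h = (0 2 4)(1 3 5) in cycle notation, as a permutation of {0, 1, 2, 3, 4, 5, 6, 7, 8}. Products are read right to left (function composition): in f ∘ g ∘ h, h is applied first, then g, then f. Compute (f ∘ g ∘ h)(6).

(f ∘ g ∘ h)(6) = f(g(h(6))). h(6) = 6, then g(6) = 4, then f(4) = 3, so the result is 3.

3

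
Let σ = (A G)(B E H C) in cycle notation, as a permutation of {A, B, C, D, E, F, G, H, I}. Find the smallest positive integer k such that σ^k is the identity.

4

The cycle type of σ is (4, 2, 1, 1, 1).
Since disjoint cycles commute, ord(σ) = lcm(4, 2) = 4.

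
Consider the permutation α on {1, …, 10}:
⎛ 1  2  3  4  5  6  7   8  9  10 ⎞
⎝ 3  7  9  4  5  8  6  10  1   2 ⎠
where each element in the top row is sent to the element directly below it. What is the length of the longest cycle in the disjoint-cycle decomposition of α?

Decomposing into disjoint cycles gives (1, 3, 9)(2, 7, 6, 8, 10); the longest has length 5.

5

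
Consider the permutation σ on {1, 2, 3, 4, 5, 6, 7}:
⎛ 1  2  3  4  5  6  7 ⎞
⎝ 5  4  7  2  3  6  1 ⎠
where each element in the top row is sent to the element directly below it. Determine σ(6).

6

The entry below 6 in the array is 6, so σ(6) = 6.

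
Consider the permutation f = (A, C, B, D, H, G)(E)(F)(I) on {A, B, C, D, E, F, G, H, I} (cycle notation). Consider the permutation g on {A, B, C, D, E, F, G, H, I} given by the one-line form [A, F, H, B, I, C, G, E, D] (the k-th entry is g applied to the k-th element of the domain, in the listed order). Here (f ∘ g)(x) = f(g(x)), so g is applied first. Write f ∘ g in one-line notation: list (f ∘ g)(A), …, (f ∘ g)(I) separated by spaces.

C F G D I B A E H

Chase each element through g then f: A → A → C; B → F → F; C → H → G; D → B → D; E → I → I; F → C → B; G → G → A; H → E → E; I → D → H.
Collecting the images, f ∘ g = [C F G D I B A E H].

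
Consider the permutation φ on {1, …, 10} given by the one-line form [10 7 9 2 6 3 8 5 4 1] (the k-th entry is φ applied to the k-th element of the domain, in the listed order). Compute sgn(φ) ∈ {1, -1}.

1

In disjoint-cycle form the cycle lengths are 8, 2.
A cycle of length ℓ contributes ℓ−1 transpositions, so φ is a product of 7 + 1 = 8 transpositions — even.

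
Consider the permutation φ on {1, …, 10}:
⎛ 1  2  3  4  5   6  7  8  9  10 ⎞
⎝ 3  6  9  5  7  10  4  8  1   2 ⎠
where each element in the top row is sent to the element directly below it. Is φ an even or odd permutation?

In disjoint-cycle form the cycle lengths are 3, 3, 3, 1.
A cycle is odd iff its length is even; φ has 0 even-length cycles, so sgn(φ) = (−1)^0 and φ is even.

even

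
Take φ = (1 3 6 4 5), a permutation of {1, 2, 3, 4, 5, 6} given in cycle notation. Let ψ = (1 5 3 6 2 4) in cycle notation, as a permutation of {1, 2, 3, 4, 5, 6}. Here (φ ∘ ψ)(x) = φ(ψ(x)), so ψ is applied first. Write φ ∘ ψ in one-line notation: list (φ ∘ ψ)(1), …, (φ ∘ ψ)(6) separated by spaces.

1 5 4 3 6 2

(φ ∘ ψ)(x) = φ(ψ(x)). Computing each image: φ(ψ(1)) = φ(5) = 1, φ(ψ(2)) = φ(4) = 5, φ(ψ(3)) = φ(6) = 4, φ(ψ(4)) = φ(1) = 3, φ(ψ(5)) = φ(3) = 6, φ(ψ(6)) = φ(2) = 2.
Hence φ ∘ ψ = [1 5 4 3 6 2].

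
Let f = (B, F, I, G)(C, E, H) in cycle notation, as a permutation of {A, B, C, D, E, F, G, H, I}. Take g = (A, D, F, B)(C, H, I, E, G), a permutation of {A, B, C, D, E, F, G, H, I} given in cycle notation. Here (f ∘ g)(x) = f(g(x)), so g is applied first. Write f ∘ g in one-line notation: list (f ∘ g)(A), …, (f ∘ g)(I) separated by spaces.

D A C I B F E G H

Chase each element through g then f: A → D → D; B → A → A; C → H → C; D → F → I; E → G → B; F → B → F; G → C → E; H → I → G; I → E → H.
So f ∘ g in one-line form is D A C I B F E G H.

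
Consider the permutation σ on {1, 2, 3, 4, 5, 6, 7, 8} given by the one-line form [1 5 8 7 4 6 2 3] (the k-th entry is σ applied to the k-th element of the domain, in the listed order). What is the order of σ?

The disjoint-cycle form of σ has cycle lengths 4, 2, 1, 1.
The order is lcm(4, 2) = 4.

4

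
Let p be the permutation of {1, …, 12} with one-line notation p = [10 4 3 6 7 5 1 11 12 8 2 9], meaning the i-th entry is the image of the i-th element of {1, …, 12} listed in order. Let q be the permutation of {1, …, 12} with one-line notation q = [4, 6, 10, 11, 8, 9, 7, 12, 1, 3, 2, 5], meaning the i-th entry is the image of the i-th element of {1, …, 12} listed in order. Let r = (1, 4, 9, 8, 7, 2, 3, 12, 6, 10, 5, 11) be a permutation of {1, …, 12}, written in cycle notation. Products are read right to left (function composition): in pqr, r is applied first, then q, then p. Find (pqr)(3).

7

Chase 3: r(3) = 12; q(12) = 5; p(5) = 7. Hence (pqr)(3) = 7.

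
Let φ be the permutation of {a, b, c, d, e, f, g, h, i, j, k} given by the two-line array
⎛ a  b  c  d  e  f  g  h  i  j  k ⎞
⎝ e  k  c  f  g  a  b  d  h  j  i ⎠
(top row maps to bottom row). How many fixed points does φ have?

The fixed points (elements with φ(x) = x) are {c, j}, so there are 2.

2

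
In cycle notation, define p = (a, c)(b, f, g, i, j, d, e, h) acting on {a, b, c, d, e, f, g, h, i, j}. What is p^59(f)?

f lies in the 8-cycle (b, f, g, i, j, d, e, h).
Since the cycle has length 8, p^59 acts on it the same as p^3 (59 mod 8 = 3).
Stepping 3 places around the cycle: f → g → i → j.

j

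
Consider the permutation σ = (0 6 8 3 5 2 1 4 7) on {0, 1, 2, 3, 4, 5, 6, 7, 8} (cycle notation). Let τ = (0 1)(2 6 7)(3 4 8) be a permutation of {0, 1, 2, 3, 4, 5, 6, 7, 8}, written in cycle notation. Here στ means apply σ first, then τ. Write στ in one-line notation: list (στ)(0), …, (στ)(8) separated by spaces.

(στ)(x) = τ(σ(x)). Computing each image: τ(σ(0)) = τ(6) = 7, τ(σ(1)) = τ(4) = 8, τ(σ(2)) = τ(1) = 0, τ(σ(3)) = τ(5) = 5, τ(σ(4)) = τ(7) = 2, τ(σ(5)) = τ(2) = 6, τ(σ(6)) = τ(8) = 3, τ(σ(7)) = τ(0) = 1, τ(σ(8)) = τ(3) = 4.
Hence στ = [7 8 0 5 2 6 3 1 4].

7 8 0 5 2 6 3 1 4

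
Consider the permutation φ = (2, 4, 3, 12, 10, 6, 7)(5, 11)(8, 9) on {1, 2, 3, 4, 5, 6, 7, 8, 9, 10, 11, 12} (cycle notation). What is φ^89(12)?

12 lies in the 7-cycle (2, 4, 3, 12, 10, 6, 7).
On a 7-cycle, φ^7 is the identity, so φ^89 = φ^5 there (89 ≡ 5 mod 7).
Advancing 5 steps from 12: 12 → 10 → 6 → 7 → 2 → 4.

4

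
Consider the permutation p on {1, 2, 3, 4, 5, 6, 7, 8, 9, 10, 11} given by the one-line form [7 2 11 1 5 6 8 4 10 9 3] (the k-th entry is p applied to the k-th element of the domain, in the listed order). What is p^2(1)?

8

Tracing 1 → 7 → … returns to 1 after 4 steps, so 1 lies in a 4-cycle (1, 7, 8, 4).
Advancing 2 steps from 1: 1 → 7 → 8.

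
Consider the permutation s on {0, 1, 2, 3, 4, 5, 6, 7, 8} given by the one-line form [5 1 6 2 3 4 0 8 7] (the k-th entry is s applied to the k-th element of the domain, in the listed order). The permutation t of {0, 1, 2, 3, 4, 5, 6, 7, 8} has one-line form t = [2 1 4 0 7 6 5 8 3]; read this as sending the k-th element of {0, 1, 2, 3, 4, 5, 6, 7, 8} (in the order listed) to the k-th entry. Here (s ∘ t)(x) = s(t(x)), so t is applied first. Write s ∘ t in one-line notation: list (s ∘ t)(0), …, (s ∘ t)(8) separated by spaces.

(s ∘ t)(x) = s(t(x)). Computing each image: s(t(0)) = s(2) = 6, s(t(1)) = s(1) = 1, s(t(2)) = s(4) = 3, s(t(3)) = s(0) = 5, s(t(4)) = s(7) = 8, s(t(5)) = s(6) = 0, s(t(6)) = s(5) = 4, s(t(7)) = s(8) = 7, s(t(8)) = s(3) = 2.
Hence s ∘ t = [6 1 3 5 8 0 4 7 2].

6 1 3 5 8 0 4 7 2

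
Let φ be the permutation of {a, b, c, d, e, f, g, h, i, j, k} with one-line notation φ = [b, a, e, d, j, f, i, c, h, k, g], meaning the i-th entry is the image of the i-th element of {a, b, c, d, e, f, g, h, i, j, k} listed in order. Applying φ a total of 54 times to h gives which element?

g

Tracing h → c → … returns to h after 7 steps, so h lies in a 7-cycle (c e j k g i h).
Since the cycle has length 7, φ^54 acts on it the same as φ^5 (54 mod 7 = 5).
Stepping 5 places around the cycle: h → c → e → j → k → g.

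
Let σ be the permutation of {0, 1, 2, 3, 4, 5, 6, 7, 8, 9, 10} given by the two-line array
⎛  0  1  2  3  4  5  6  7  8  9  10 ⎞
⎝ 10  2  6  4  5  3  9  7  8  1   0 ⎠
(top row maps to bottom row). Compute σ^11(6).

Tracing 6 → 9 → … returns to 6 after 4 steps, so 6 lies in a 4-cycle (1 2 6 9).
Powers repeat with period 4 on this cycle, and 11 mod 4 = 3, so σ^11(6) = σ^3(6).
Stepping 3 places around the cycle: 6 → 9 → 1 → 2.

2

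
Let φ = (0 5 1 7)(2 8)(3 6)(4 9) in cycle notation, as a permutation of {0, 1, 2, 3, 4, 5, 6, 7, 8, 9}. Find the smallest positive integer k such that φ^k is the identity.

The disjoint cycles have lengths 4, 2, 2, 2.
The order is lcm(4, 2, 2, 2) = 4.

4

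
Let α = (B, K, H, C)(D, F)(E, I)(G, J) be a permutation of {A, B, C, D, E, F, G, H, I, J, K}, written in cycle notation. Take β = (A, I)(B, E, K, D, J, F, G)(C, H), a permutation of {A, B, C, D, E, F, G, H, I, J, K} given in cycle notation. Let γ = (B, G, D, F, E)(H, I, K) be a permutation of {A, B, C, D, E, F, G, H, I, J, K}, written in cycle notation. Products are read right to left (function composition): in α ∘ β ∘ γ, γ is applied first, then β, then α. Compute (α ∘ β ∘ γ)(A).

(α ∘ β ∘ γ)(A) = α(β(γ(A))). γ(A) = A, then β(A) = I, then α(I) = E, so the result is E.

E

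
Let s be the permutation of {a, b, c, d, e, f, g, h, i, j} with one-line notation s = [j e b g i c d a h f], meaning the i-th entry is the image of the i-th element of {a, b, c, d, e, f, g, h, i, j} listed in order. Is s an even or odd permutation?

even

In disjoint-cycle form the cycle lengths are 8, 2.
A cycle is odd iff its length is even; s has 2 even-length cycles, so sgn(s) = (−1)^2 and s is even.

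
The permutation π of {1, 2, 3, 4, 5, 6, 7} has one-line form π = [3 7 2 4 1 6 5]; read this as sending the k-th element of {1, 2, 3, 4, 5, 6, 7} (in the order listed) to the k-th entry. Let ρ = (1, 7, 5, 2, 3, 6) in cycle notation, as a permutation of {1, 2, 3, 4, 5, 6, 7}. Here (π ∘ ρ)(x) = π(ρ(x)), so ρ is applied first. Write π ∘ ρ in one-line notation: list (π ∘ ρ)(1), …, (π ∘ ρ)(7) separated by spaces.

For each element, apply ρ then π: 1 → 7 → 5; 2 → 3 → 2; 3 → 6 → 6; 4 → 4 → 4; 5 → 2 → 7; 6 → 1 → 3; 7 → 5 → 1.
So π ∘ ρ in one-line form is 5 2 6 4 7 3 1.

5 2 6 4 7 3 1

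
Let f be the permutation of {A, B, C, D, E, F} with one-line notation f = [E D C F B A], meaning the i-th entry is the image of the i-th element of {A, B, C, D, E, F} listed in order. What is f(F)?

A

F is element number 6 of the domain, and entry number 6 of the one-line form is A, so f(F) = A.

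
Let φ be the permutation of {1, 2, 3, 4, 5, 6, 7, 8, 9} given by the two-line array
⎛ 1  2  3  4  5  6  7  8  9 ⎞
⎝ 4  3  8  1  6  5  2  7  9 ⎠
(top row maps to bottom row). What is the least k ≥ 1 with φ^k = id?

The disjoint-cycle form of φ has cycle lengths 4, 2, 2, 1.
Since disjoint cycles commute, ord(φ) = lcm(4, 2, 2) = 4.

4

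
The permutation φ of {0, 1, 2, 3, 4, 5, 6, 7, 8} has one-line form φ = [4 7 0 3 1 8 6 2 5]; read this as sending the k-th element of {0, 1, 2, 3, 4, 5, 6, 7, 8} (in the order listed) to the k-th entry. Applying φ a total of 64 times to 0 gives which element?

Tracing 0 → 4 → … returns to 0 after 5 steps, so 0 lies in a 5-cycle (0 4 1 7 2).
Since the cycle has length 5, φ^64 acts on it the same as φ^4 (64 mod 5 = 4).
Advancing 4 steps from 0: 0 → 4 → 1 → 7 → 2.

2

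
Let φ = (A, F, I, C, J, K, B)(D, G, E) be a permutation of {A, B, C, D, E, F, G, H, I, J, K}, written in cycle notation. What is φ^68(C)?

C lies in the 7-cycle (A, F, I, C, J, K, B).
On a 7-cycle, φ^7 is the identity, so φ^68 = φ^5 there (68 ≡ 5 mod 7).
Stepping 5 places around the cycle: C → J → K → B → A → F.

F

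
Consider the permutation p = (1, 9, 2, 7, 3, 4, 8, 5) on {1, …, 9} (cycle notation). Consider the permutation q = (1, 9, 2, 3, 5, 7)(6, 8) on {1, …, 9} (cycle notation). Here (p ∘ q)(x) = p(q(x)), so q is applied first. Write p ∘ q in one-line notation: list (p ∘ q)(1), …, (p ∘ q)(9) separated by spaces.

2 4 1 8 3 5 9 6 7

Chase each element through q then p: 1 → 9 → 2; 2 → 3 → 4; 3 → 5 → 1; 4 → 4 → 8; 5 → 7 → 3; 6 → 8 → 5; 7 → 1 → 9; 8 → 6 → 6; 9 → 2 → 7.
So p ∘ q in one-line form is 2 4 1 8 3 5 9 6 7.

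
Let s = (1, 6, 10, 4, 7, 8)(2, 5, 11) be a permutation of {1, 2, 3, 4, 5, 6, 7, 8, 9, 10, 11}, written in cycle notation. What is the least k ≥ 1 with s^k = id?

6

The cycle type of s is (6, 3, 1, 1).
The order is lcm(6, 3) = 6.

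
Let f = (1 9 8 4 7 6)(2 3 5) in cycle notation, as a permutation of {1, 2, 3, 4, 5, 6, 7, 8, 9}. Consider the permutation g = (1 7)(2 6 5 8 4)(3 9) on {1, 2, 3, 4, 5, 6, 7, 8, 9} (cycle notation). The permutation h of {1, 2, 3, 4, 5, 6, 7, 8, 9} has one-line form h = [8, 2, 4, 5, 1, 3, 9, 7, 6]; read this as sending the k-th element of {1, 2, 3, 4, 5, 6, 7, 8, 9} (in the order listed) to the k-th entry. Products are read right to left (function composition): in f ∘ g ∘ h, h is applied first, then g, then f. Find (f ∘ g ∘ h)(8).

Apply the permutations in order: h(8) = 7, then g(7) = 1, then f(1) = 9. So (f ∘ g ∘ h)(8) = 9.

9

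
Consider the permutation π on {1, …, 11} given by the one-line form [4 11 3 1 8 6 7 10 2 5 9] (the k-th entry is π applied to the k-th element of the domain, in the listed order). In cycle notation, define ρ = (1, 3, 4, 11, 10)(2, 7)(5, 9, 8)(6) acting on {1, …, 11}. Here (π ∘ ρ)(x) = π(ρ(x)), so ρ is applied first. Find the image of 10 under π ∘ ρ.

4

ρ(10) = 1, then π(1) = 4; composing gives (π ∘ ρ)(10) = 4.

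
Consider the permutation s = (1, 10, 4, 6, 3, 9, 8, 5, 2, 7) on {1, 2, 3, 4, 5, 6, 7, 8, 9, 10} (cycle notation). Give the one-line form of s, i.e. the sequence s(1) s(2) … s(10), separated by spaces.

Reading each image from the cycles: 1↦10, 2↦7, 3↦9, 4↦6, 5↦2, 6↦3, 7↦1, 8↦5, 9↦8, 10↦4.
So the one-line form is 10 7 9 6 2 3 1 5 8 4.

10 7 9 6 2 3 1 5 8 4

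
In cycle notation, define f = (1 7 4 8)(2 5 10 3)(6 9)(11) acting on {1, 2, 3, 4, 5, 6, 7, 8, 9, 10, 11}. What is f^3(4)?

4 lies in the 4-cycle (1 7 4 8).
Stepping 3 places around the cycle: 4 → 8 → 1 → 7.

7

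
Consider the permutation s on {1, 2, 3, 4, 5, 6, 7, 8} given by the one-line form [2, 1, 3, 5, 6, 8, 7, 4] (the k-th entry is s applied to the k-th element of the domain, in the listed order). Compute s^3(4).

8

Tracing 4 → 5 → … returns to 4 after 4 steps, so 4 lies in a 4-cycle (4, 5, 6, 8).
Stepping 3 places around the cycle: 4 → 5 → 6 → 8.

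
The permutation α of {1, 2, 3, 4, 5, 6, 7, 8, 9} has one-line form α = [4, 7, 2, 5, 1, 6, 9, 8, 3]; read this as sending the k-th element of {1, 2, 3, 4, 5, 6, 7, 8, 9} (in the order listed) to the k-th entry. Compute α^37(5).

1

Tracing 5 → 1 → … returns to 5 after 3 steps, so 5 lies in a 3-cycle (1, 4, 5).
Since the cycle has length 3, α^37 acts on it the same as α^1 (37 mod 3 = 1).
Advancing 1 step from 5: 5 → 1.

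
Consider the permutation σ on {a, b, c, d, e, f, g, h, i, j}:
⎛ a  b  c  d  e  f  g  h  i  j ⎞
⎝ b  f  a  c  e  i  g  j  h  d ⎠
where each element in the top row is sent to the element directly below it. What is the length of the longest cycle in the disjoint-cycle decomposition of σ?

8

Decomposing into disjoint cycles gives (a b f i h j d c); the longest has length 8.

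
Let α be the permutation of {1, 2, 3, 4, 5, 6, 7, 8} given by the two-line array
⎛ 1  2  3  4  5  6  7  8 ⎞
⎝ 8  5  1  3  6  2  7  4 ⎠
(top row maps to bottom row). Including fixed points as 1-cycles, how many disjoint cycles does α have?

3

The cycle decomposition is (1 8 4 3)(2 5 6)(7), which has 3 cycles (counting 1-cycles).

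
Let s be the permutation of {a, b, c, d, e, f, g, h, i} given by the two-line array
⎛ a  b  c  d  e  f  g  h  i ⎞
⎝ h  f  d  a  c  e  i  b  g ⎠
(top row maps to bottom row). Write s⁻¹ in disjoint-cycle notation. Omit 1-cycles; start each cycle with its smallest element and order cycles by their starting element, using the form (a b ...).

The cycle decomposition of s is (a h b f e c d)(g i).
The inverse reverses every cycle; in canonical form, s⁻¹ = (a d c e f b h)(g i).

(a d c e f b h)(g i)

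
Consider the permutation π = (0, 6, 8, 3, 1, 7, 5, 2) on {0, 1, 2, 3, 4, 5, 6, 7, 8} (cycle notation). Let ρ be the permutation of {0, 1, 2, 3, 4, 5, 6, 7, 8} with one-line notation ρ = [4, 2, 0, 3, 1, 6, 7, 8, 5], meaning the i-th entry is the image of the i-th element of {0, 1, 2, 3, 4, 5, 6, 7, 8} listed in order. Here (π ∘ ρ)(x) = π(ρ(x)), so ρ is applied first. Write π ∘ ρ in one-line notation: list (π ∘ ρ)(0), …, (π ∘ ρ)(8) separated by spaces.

4 0 6 1 7 8 5 3 2

(π ∘ ρ)(x) = π(ρ(x)). Computing each image: π(ρ(0)) = π(4) = 4, π(ρ(1)) = π(2) = 0, π(ρ(2)) = π(0) = 6, π(ρ(3)) = π(3) = 1, π(ρ(4)) = π(1) = 7, π(ρ(5)) = π(6) = 8, π(ρ(6)) = π(7) = 5, π(ρ(7)) = π(8) = 3, π(ρ(8)) = π(5) = 2.
Hence π ∘ ρ = [4 0 6 1 7 8 5 3 2].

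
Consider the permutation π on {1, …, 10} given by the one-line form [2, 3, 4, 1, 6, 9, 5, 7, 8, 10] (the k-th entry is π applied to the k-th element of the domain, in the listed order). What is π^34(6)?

Tracing 6 → 9 → … returns to 6 after 5 steps, so 6 lies in a 5-cycle (5, 6, 9, 8, 7).
On a 5-cycle, π^5 is the identity, so π^34 = π^4 there (34 ≡ 4 mod 5).
Advancing 4 steps from 6: 6 → 9 → 8 → 7 → 5.

5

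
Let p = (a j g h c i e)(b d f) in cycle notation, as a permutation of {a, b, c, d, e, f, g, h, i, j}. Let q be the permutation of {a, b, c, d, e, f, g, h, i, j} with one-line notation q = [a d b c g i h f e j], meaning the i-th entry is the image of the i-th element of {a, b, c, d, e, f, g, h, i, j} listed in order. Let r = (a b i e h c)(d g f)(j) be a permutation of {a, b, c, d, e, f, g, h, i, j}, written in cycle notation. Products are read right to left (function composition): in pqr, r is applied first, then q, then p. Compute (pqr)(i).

(pqr)(i) = p(q(r(i))). r(i) = e, then q(e) = g, then p(g) = h, so the result is h.

h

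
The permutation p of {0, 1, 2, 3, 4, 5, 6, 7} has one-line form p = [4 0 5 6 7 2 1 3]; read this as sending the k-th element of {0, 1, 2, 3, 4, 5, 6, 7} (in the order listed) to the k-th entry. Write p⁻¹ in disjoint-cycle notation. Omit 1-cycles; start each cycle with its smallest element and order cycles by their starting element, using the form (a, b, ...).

(0, 1, 6, 3, 7, 4)(2, 5)

First write p in disjoint cycles: (0, 4, 7, 3, 6, 1)(2, 5).
Reversing each cycle (and rotating so the smallest element leads) gives p⁻¹ = (0, 1, 6, 3, 7, 4)(2, 5).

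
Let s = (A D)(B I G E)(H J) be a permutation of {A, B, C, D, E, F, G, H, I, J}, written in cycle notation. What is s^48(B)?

B

B lies in the 4-cycle (B I G E).
Since the cycle has length 4, s^48 acts on it the same as s^0 (48 mod 4 = 0).
So s^48(B) = B.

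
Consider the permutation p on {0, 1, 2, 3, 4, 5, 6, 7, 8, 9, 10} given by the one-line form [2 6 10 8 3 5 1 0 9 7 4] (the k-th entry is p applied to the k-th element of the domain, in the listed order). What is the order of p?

Decomposing into disjoint cycles gives cycle lengths 8, 2, 1.
The order of p is the least common multiple of its cycle lengths: lcm(8, 2) = 8.

8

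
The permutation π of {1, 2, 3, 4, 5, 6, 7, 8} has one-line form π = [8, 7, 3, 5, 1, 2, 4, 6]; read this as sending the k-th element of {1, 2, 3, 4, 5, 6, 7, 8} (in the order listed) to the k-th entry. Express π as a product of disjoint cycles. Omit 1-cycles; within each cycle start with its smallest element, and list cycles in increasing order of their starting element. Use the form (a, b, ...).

From 1: 1 → 8 → 6 → 2 → 7 → 4 → 5 → 1, closing the cycle (1, 8, 6, 2, 7, 4, 5).
Repeating from the next unused element and collecting all non-trivial cycles gives (1, 8, 6, 2, 7, 4, 5).

(1, 8, 6, 2, 7, 4, 5)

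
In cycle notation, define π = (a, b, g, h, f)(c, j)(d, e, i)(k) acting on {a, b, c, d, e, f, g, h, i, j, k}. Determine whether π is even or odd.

The cycle lengths are 5, 3, 2, 1.
A cycle of length ℓ contributes ℓ−1 transpositions, so π is a product of 4 + 2 + 1 = 7 transpositions — odd.

odd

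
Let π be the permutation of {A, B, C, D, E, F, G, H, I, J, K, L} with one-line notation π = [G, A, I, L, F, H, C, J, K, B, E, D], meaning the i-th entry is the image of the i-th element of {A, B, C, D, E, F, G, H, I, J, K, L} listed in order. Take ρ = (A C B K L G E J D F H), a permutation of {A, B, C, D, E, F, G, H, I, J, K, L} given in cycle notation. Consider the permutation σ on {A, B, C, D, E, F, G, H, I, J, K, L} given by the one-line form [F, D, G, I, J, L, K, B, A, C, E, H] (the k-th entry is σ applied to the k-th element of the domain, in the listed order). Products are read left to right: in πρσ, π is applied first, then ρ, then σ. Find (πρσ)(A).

J

Chase A: π(A) = G; ρ(G) = E; σ(E) = J. Hence (πρσ)(A) = J.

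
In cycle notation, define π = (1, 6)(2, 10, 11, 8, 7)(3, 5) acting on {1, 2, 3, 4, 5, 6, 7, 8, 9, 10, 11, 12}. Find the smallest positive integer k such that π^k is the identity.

10

The cycle type of π is (5, 2, 2, 1, 1, 1).
The order is lcm(5, 2, 2) = 10.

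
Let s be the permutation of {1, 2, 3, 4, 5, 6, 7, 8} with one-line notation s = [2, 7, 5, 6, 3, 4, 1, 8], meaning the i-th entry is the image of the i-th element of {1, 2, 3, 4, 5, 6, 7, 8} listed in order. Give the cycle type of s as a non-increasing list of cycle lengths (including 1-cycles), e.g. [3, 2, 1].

The disjoint cycles are (1 2 7)(3 5)(4 6)(8), with lengths 3, 2, 2, 1 in non-increasing order.

[3, 2, 2, 1]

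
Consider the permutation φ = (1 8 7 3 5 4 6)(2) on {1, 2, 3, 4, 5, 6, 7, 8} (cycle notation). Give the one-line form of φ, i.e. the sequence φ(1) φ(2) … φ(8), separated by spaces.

8 2 5 6 4 1 3 7

Reading each image from the cycles: 1→8, 2→2, 3→5, 4→6, 5→4, 6→1, 7→3, 8→7.
Listing these in domain order gives 8 2 5 6 4 1 3 7.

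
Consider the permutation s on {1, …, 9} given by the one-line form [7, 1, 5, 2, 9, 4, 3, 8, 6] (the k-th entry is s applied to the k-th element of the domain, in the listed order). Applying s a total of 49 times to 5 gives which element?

Tracing 5 → 9 → … returns to 5 after 8 steps, so 5 lies in an 8-cycle (1, 7, 3, 5, 9, 6, 4, 2).
Since the cycle has length 8, s^49 acts on it the same as s^1 (49 mod 8 = 1).
Stepping 1 place around the cycle: 5 → 9.

9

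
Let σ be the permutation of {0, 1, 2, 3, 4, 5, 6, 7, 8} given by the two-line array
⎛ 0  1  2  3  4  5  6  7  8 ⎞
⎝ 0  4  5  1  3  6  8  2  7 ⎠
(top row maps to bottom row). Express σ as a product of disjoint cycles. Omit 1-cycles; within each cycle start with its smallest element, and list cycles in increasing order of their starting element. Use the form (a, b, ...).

Start at 1 and follow images: 1 → 4 → 3 → 1, giving the cycle (1, 4, 3).
Continuing from each remaining unvisited element yields (1, 4, 3)(2, 5, 6, 8, 7).

(1, 4, 3)(2, 5, 6, 8, 7)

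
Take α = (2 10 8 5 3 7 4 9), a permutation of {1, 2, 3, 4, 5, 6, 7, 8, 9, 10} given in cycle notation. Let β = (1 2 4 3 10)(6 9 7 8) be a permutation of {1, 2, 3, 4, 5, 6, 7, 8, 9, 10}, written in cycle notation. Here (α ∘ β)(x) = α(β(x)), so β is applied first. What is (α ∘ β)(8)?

(α ∘ β)(8) = α(β(8)). β(8) = 6, then α(6) = 6. So (α ∘ β)(8) = 6.

6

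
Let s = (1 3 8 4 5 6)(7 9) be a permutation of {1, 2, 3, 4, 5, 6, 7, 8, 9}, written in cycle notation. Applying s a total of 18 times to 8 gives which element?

8

8 lies in the 6-cycle (1 3 8 4 5 6).
On a 6-cycle, s^6 is the identity, so s^18 = s^0 there (18 ≡ 0 mod 6).
So s^18(8) = 8.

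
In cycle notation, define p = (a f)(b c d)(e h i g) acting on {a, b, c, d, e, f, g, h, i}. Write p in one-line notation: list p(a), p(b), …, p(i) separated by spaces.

f c d b h a e i g

Reading each image from the cycles: a↦f, b↦c, c↦d, d↦b, e↦h, f↦a, g↦e, h↦i, i↦g.
Listing these in domain order gives f c d b h a e i g.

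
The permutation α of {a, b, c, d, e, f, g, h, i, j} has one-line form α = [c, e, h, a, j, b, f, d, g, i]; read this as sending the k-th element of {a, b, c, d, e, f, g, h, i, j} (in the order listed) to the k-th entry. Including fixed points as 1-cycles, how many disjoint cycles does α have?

2

The cycle decomposition is (a c h d)(b e j i g f), which has 2 cycles (counting 1-cycles).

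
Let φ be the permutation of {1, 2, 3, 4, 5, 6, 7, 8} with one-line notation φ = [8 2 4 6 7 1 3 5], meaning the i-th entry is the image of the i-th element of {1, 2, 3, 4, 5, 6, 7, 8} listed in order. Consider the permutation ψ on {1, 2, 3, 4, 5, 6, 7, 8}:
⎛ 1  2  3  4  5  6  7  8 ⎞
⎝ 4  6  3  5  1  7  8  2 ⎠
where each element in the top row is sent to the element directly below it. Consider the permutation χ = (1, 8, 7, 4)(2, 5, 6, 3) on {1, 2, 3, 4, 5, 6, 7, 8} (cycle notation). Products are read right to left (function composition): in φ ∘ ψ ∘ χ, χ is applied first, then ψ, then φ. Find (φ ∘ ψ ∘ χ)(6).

4

Apply the permutations in order: χ(6) = 3, then ψ(3) = 3, then φ(3) = 4. So (φ ∘ ψ ∘ χ)(6) = 4.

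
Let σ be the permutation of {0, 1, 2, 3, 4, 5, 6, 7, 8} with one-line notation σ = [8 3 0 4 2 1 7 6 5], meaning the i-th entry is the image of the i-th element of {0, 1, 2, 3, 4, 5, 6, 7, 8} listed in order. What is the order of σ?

Writing σ as disjoint cycles, the cycle lengths are 7, 2.
Since disjoint cycles commute, ord(σ) = lcm(7, 2) = 14.

14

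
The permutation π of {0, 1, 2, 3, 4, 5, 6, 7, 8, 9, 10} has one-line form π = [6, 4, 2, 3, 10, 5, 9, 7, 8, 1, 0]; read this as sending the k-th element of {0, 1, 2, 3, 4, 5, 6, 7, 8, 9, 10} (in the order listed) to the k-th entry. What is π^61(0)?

Tracing 0 → 6 → … returns to 0 after 6 steps, so 0 lies in a 6-cycle (0, 6, 9, 1, 4, 10).
On a 6-cycle, π^6 is the identity, so π^61 = π^1 there (61 ≡ 1 mod 6).
Stepping 1 place around the cycle: 0 → 6.

6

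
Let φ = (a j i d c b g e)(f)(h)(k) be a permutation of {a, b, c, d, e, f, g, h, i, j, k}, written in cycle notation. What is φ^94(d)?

d lies in the 8-cycle (a j i d c b g e).
Since the cycle has length 8, φ^94 acts on it the same as φ^6 (94 mod 8 = 6).
Advancing 6 steps from d: d → c → b → g → e → a → j.

j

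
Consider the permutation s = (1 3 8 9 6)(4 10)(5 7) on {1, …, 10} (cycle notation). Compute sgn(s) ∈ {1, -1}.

The cycle lengths are 5, 2, 2, 1.
A cycle is odd iff its length is even; s has 2 even-length cycles, so sgn(s) = (−1)^2 and s is even.

1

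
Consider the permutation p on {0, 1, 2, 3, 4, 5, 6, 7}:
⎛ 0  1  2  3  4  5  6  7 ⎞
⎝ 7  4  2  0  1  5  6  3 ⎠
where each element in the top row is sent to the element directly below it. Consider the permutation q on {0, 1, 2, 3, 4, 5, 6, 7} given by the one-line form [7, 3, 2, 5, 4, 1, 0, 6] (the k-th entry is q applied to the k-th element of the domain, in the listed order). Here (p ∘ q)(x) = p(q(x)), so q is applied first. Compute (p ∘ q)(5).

First apply q: q(5) = 1, then p(1) = 4. Thus (p ∘ q)(5) = 4.

4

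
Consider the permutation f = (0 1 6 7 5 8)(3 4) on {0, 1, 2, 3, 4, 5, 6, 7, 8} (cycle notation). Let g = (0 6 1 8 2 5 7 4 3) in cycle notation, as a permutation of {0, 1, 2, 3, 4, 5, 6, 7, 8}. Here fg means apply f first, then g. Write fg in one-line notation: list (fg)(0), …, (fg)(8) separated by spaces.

8 1 5 3 0 2 4 7 6

Chase each element through f then g: 0 → 1 → 8; 1 → 6 → 1; 2 → 2 → 5; 3 → 4 → 3; 4 → 3 → 0; 5 → 8 → 2; 6 → 7 → 4; 7 → 5 → 7; 8 → 0 → 6.
So fg in one-line form is 8 1 5 3 0 2 4 7 6.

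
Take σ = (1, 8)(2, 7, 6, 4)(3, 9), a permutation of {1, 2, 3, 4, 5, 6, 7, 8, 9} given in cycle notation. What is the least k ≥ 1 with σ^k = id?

The cycle type of σ is (4, 2, 2, 1).
The order of σ is the least common multiple of its cycle lengths: lcm(4, 2, 2) = 4.

4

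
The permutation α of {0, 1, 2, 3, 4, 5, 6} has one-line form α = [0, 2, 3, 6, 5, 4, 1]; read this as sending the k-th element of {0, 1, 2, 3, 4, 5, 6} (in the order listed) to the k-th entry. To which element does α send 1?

1 is element number 2 of the domain, and entry number 2 of the one-line form is 2, so α(1) = 2.

2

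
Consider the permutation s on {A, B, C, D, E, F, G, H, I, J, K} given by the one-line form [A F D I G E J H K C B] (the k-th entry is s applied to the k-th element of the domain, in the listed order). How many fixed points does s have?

The fixed points (elements with s(x) = x) are {A, H}, so there are 2.

2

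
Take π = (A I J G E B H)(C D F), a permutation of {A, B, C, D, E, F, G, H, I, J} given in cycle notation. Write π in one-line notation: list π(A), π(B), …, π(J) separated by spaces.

Image by image: A→I, B→H, C→D, D→F, E→B, F→C, G→E, H→A, I→J, J→G.
So the one-line form is I H D F B C E A J G.

I H D F B C E A J G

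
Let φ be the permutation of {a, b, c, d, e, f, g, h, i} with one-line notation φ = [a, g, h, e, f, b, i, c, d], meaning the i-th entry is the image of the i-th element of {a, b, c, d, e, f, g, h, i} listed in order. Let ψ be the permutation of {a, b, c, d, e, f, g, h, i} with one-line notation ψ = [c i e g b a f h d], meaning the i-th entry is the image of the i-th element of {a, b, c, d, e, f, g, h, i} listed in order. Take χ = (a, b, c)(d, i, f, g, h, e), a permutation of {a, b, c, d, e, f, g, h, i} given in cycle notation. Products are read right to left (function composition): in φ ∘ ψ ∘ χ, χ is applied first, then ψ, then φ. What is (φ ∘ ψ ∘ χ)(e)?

i

Apply the permutations in order: χ(e) = d, then ψ(d) = g, then φ(g) = i. So (φ ∘ ψ ∘ χ)(e) = i.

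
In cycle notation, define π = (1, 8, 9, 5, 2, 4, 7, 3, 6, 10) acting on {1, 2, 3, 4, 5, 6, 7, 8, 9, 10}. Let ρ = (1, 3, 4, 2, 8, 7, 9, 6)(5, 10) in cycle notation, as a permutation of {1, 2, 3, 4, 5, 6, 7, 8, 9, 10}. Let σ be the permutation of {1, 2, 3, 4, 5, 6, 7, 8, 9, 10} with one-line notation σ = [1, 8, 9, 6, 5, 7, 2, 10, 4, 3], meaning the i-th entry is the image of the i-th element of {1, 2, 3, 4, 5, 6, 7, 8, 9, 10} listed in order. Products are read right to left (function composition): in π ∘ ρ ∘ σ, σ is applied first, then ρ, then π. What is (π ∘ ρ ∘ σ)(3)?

10

Apply the permutations in order: σ(3) = 9, then ρ(9) = 6, then π(6) = 10. So (π ∘ ρ ∘ σ)(3) = 10.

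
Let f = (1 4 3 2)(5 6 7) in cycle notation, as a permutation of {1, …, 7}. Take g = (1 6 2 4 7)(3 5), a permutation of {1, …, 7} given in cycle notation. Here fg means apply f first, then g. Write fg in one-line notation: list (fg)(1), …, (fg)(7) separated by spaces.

7 6 4 5 2 1 3

Chase each element through f then g: 1 → 4 → 7; 2 → 1 → 6; 3 → 2 → 4; 4 → 3 → 5; 5 → 6 → 2; 6 → 7 → 1; 7 → 5 → 3.
So fg in one-line form is 7 6 4 5 2 1 3.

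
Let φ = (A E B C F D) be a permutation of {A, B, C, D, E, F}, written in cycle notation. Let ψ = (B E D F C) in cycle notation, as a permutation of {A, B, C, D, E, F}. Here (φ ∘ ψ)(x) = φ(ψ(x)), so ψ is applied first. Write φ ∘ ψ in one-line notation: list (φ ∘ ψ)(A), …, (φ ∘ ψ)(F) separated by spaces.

E B C D A F

Chase each element through ψ then φ: A → A → E; B → E → B; C → B → C; D → F → D; E → D → A; F → C → F.
So φ ∘ ψ in one-line form is E B C D A F.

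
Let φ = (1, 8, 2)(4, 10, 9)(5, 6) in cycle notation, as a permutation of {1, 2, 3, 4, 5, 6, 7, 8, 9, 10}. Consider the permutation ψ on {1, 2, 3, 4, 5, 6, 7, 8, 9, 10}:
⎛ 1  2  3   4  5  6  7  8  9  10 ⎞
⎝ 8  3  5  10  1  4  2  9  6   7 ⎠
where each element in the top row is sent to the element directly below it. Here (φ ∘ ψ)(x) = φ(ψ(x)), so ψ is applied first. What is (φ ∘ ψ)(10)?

7

ψ(10) = 7, then φ(7) = 7; composing gives (φ ∘ ψ)(10) = 7.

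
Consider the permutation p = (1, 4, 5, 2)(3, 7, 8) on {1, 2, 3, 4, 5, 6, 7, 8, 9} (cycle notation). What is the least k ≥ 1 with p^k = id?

The cycle type of p is (4, 3, 1, 1).
Since disjoint cycles commute, ord(p) = lcm(4, 3) = 12.

12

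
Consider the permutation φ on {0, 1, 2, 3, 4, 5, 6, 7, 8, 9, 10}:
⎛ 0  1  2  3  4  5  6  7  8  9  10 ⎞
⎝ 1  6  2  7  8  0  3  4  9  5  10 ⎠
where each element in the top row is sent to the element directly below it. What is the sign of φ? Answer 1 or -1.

1

In disjoint-cycle form the cycle lengths are 9, 1, 1.
A cycle is odd iff its length is even; φ has 0 even-length cycles, so sgn(φ) = (−1)^0 and φ is even.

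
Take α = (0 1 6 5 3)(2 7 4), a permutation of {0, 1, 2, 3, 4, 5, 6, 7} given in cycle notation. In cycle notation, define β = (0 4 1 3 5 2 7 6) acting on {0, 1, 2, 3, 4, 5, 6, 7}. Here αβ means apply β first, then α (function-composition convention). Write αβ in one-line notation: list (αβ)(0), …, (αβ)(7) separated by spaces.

2 0 4 3 6 7 1 5

Chase each element through β then α: 0 → 4 → 2; 1 → 3 → 0; 2 → 7 → 4; 3 → 5 → 3; 4 → 1 → 6; 5 → 2 → 7; 6 → 0 → 1; 7 → 6 → 5.
Collecting the images, αβ = [2 0 4 3 6 7 1 5].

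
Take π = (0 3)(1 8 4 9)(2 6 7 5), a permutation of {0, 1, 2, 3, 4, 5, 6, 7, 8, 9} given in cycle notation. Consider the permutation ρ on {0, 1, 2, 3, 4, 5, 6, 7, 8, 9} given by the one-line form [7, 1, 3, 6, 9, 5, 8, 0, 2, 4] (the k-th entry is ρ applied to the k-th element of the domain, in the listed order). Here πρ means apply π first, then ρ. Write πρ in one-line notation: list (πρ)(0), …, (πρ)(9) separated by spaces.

(πρ)(x) = ρ(π(x)). Computing each image: ρ(π(0)) = ρ(3) = 6, ρ(π(1)) = ρ(8) = 2, ρ(π(2)) = ρ(6) = 8, ρ(π(3)) = ρ(0) = 7, ρ(π(4)) = ρ(9) = 4, ρ(π(5)) = ρ(2) = 3, ρ(π(6)) = ρ(7) = 0, ρ(π(7)) = ρ(5) = 5, ρ(π(8)) = ρ(4) = 9, ρ(π(9)) = ρ(1) = 1.
Hence πρ = [6 2 8 7 4 3 0 5 9 1].

6 2 8 7 4 3 0 5 9 1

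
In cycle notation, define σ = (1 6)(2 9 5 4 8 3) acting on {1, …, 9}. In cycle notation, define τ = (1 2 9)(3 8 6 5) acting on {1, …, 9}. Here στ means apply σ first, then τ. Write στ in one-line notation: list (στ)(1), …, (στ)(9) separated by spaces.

5 1 9 6 4 2 7 8 3

(στ)(x) = τ(σ(x)). Computing each image: τ(σ(1)) = τ(6) = 5, τ(σ(2)) = τ(9) = 1, τ(σ(3)) = τ(2) = 9, τ(σ(4)) = τ(8) = 6, τ(σ(5)) = τ(4) = 4, τ(σ(6)) = τ(1) = 2, τ(σ(7)) = τ(7) = 7, τ(σ(8)) = τ(3) = 8, τ(σ(9)) = τ(5) = 3.
Hence στ = [5 1 9 6 4 2 7 8 3].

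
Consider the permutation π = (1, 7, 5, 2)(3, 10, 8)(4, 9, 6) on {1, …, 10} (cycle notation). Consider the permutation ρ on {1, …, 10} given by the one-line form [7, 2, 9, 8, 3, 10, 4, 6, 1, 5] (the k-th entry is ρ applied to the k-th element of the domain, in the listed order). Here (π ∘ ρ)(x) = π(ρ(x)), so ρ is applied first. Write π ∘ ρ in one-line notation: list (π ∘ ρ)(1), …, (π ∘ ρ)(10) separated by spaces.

(π ∘ ρ)(x) = π(ρ(x)). Computing each image: π(ρ(1)) = π(7) = 5, π(ρ(2)) = π(2) = 1, π(ρ(3)) = π(9) = 6, π(ρ(4)) = π(8) = 3, π(ρ(5)) = π(3) = 10, π(ρ(6)) = π(10) = 8, π(ρ(7)) = π(4) = 9, π(ρ(8)) = π(6) = 4, π(ρ(9)) = π(1) = 7, π(ρ(10)) = π(5) = 2.
Hence π ∘ ρ = [5 1 6 3 10 8 9 4 7 2].

5 1 6 3 10 8 9 4 7 2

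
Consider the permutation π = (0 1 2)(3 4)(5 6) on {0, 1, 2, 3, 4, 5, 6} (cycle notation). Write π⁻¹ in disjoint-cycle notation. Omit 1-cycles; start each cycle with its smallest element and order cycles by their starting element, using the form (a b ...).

(0 2 1)(3 4)(5 6)

If π sends a → b within a cycle, π⁻¹ sends b → a; equivalently, reverse each cycle.
After reversing and putting each cycle's least element first, π⁻¹ = (0 2 1)(3 4)(5 6).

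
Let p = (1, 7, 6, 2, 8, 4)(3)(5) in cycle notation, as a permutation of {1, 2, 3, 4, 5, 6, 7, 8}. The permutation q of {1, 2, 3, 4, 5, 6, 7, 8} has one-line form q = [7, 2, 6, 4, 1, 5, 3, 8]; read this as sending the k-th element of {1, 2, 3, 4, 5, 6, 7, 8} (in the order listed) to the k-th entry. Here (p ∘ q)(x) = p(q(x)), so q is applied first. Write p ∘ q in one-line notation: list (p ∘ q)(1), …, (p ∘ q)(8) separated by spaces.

Chase each element through q then p: 1 → 7 → 6; 2 → 2 → 8; 3 → 6 → 2; 4 → 4 → 1; 5 → 1 → 7; 6 → 5 → 5; 7 → 3 → 3; 8 → 8 → 4.
Collecting the images, p ∘ q = [6 8 2 1 7 5 3 4].

6 8 2 1 7 5 3 4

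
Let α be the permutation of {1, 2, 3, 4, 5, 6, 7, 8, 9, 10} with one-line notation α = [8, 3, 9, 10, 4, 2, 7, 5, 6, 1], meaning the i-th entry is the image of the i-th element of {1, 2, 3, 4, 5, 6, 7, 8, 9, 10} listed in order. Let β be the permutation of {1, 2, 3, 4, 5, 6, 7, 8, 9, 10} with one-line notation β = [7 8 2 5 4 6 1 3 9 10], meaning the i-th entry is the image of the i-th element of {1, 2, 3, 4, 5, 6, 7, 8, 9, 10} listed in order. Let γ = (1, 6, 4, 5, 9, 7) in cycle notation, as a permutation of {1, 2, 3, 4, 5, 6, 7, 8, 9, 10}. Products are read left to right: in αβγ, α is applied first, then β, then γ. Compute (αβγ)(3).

Apply the permutations in order: α(3) = 9, then β(9) = 9, then γ(9) = 7. So (αβγ)(3) = 7.

7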